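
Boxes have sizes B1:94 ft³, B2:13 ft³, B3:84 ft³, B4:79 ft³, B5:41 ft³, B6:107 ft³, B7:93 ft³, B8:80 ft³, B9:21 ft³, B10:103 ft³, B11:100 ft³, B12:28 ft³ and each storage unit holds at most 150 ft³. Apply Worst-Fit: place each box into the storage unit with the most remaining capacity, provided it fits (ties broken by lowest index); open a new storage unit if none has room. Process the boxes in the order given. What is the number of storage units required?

8

storage unit 1: place B1 (94 ft³), 56 ft³ left
storage unit 1: place B2 (13 ft³), 43 ft³ left
storage unit 2: place B3 (84 ft³), 66 ft³ left
storage unit 3: place B4 (79 ft³), 71 ft³ left
storage unit 3: place B5 (41 ft³), 30 ft³ left
storage unit 4: place B6 (107 ft³), 43 ft³ left
storage unit 5: place B7 (93 ft³), 57 ft³ left
storage unit 6: place B8 (80 ft³), 70 ft³ left
storage unit 6: place B9 (21 ft³), 49 ft³ left
storage unit 7: place B10 (103 ft³), 47 ft³ left
storage unit 8: place B11 (100 ft³), 50 ft³ left
storage unit 2: place B12 (28 ft³), 38 ft³ left
Final storage units: [94,13] [84,28] [79,41] [107] [93] [80,21] [103] [100].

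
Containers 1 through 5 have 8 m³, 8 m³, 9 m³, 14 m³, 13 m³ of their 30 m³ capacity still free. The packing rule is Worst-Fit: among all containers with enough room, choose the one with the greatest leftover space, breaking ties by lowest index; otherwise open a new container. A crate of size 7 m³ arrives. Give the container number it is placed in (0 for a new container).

Containers with room: container 1 (8 m³), container 2 (8 m³), container 3 (9 m³), container 4 (14 m³), container 5 (13 m³).
Most room is container 4 with 14 m³ free.

4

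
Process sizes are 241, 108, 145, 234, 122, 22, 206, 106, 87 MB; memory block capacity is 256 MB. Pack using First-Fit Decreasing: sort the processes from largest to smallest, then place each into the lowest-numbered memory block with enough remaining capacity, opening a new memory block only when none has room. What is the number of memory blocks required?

6

Sorted descending: 241, 234, 206, 145, 122, 108, 106, 87, 22.
Put 241 MB in memory block 1; 15 MB remain.
Put 234 MB in memory block 2; 22 MB remain.
Put 206 MB in memory block 3; 50 MB remain.
Put 145 MB in memory block 4; 111 MB remain.
Put 122 MB in memory block 5; 134 MB remain.
Put 108 MB in memory block 4; 3 MB remain.
Put 106 MB in memory block 5; 28 MB remain.
Put 87 MB in memory block 6; 169 MB remain.
Put 22 MB in memory block 2; 0 MB remain.
Final memory blocks: [241] [234,22] [206] [145,108] [122,106] [87].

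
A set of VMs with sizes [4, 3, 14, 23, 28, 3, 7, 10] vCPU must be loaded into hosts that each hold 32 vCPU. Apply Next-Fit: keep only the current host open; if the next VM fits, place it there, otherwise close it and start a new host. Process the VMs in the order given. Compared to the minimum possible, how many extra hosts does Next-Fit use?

Next-Fit: [4,3,14] [23] [28,3] [7,10] → 4 hosts.
Total size 92 vCPU; any packing needs at least ⌈92/32⌉ = 3 hosts.
An optimal packing achieves that bound: [28,4] [23,7] [14,10,3,3] → 3 hosts.
Excess: 4 − 3 = 1.

1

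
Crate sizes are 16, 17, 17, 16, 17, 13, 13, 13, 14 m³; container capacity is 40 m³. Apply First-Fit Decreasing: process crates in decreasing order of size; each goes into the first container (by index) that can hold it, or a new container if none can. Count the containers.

Sorted descending: 17, 17, 17, 16, 16, 14, 13, 13, 13.
17 m³ → container 1 (remaining 23 m³)
17 m³ → container 1 (remaining 6 m³)
17 m³ → container 2 (remaining 23 m³)
16 m³ → container 2 (remaining 7 m³)
16 m³ → container 3 (remaining 24 m³)
14 m³ → container 3 (remaining 10 m³)
13 m³ → container 4 (remaining 27 m³)
13 m³ → container 4 (remaining 14 m³)
13 m³ → container 4 (remaining 1 m³)
Final containers: [17,17] [17,16] [16,14] [13,13,13].

4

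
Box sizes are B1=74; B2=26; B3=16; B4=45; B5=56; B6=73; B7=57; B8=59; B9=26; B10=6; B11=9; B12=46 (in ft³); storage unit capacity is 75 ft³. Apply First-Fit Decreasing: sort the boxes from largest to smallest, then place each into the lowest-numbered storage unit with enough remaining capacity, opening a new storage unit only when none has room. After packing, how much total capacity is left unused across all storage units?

Sorted descending: 74, 73, 59, 57, 56, 46, 45, 26, 26, 16, 9, 6.
Put 74 ft³ in storage unit 1; 1 ft³ remain.
Put 73 ft³ in storage unit 2; 2 ft³ remain.
Put 59 ft³ in storage unit 3; 16 ft³ remain.
Put 57 ft³ in storage unit 4; 18 ft³ remain.
Put 56 ft³ in storage unit 5; 19 ft³ remain.
Put 46 ft³ in storage unit 6; 29 ft³ remain.
Put 45 ft³ in storage unit 7; 30 ft³ remain.
Put 26 ft³ in storage unit 6; 3 ft³ remain.
Put 26 ft³ in storage unit 7; 4 ft³ remain.
Put 16 ft³ in storage unit 3; 0 ft³ remain.
Put 9 ft³ in storage unit 4; 9 ft³ remain.
Put 6 ft³ in storage unit 4; 3 ft³ remain.
7 storage units × 75 ft³ = 525 ft³; used 493 ft³; unused 32 ft³.

32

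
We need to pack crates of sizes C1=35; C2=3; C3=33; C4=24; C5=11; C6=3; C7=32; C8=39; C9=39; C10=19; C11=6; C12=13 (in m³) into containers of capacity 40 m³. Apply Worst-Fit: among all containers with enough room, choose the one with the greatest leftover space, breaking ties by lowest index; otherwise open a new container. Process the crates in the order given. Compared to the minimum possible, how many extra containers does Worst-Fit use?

0

Worst-Fit: [35,3] [33,3] [24,11] [32] [39] [39] [19,6,13] → 7 containers.
Total size 257 m³; any packing needs at least ⌈257/40⌉ = 7 containers.
So 7 is already optimal.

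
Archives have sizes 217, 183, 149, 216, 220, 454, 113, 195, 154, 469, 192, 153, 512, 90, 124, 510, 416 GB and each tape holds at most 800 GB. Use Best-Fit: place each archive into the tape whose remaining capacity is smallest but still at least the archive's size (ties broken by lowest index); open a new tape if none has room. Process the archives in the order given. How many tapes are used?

Put 217 GB in tape 1; 583 GB remain.
Put 183 GB in tape 1; 400 GB remain.
Put 149 GB in tape 1; 251 GB remain.
Put 216 GB in tape 1; 35 GB remain.
Put 220 GB in tape 2; 580 GB remain.
Put 454 GB in tape 2; 126 GB remain.
Put 113 GB in tape 2; 13 GB remain.
Put 195 GB in tape 3; 605 GB remain.
Put 154 GB in tape 3; 451 GB remain.
Put 469 GB in tape 4; 331 GB remain.
Put 192 GB in tape 4; 139 GB remain.
Put 153 GB in tape 3; 298 GB remain.
Put 512 GB in tape 5; 288 GB remain.
Put 90 GB in tape 4; 49 GB remain.
Put 124 GB in tape 5; 164 GB remain.
Put 510 GB in tape 6; 290 GB remain.
Put 416 GB in tape 7; 384 GB remain.

7 tapes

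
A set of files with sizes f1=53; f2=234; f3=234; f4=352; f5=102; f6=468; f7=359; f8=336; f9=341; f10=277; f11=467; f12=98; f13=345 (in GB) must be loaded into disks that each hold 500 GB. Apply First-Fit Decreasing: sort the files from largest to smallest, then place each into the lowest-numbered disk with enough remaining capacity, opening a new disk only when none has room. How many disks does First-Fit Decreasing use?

9

Sorted descending: 468, 467, 359, 352, 345, 341, 336, 277, 234, 234, 102, 98, 53.
disk 1: place 468 GB, 32 GB left
disk 2: place 467 GB, 33 GB left
disk 3: place 359 GB, 141 GB left
disk 4: place 352 GB, 148 GB left
disk 5: place 345 GB, 155 GB left
disk 6: place 341 GB, 159 GB left
disk 7: place 336 GB, 164 GB left
disk 8: place 277 GB, 223 GB left
disk 9: place 234 GB, 266 GB left
disk 9: place 234 GB, 32 GB left
disk 3: place 102 GB, 39 GB left
disk 4: place 98 GB, 50 GB left
disk 5: place 53 GB, 102 GB left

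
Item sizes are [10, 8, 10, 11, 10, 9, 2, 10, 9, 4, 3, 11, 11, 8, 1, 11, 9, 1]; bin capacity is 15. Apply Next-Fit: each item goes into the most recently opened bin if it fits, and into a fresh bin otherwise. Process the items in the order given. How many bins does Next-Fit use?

13

Put 10 in bin 1; 5 remain.
Put 8 in bin 2; 7 remain.
Put 10 in bin 3; 5 remain.
Put 11 in bin 4; 4 remain.
Put 10 in bin 5; 5 remain.
Put 9 in bin 6; 6 remain.
Put 2 in bin 6; 4 remain.
Put 10 in bin 7; 5 remain.
Put 9 in bin 8; 6 remain.
Put 4 in bin 8; 2 remain.
Put 3 in bin 9; 12 remain.
Put 11 in bin 9; 1 remain.
Put 11 in bin 10; 4 remain.
Put 8 in bin 11; 7 remain.
Put 1 in bin 11; 6 remain.
Put 11 in bin 12; 4 remain.
Put 9 in bin 13; 6 remain.
Put 1 in bin 13; 5 remain.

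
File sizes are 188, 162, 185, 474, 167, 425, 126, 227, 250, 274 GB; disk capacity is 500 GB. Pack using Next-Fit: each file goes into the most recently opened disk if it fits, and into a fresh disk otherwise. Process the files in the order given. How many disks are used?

8

188 GB → disk 1 (remaining 312 GB)
162 GB → disk 1 (remaining 150 GB)
185 GB → disk 2 (remaining 315 GB)
474 GB → disk 3 (remaining 26 GB)
167 GB → disk 4 (remaining 333 GB)
425 GB → disk 5 (remaining 75 GB)
126 GB → disk 6 (remaining 374 GB)
227 GB → disk 6 (remaining 147 GB)
250 GB → disk 7 (remaining 250 GB)
274 GB → disk 8 (remaining 226 GB)
Final disks: [188,162] [185] [474] [167] [425] [126,227] [250] [274].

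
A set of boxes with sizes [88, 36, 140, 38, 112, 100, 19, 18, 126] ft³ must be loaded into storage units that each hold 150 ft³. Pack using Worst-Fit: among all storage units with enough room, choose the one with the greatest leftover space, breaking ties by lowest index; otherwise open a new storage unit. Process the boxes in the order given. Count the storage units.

5 storage units

storage unit 1: place 88 ft³, 62 ft³ left
storage unit 1: place 36 ft³, 26 ft³ left
storage unit 2: place 140 ft³, 10 ft³ left
storage unit 3: place 38 ft³, 112 ft³ left
storage unit 3: place 112 ft³, 0 ft³ left
storage unit 4: place 100 ft³, 50 ft³ left
storage unit 4: place 19 ft³, 31 ft³ left
storage unit 4: place 18 ft³, 13 ft³ left
storage unit 5: place 126 ft³, 24 ft³ left
Final storage units: [88,36] [140] [38,112] [100,19,18] [126].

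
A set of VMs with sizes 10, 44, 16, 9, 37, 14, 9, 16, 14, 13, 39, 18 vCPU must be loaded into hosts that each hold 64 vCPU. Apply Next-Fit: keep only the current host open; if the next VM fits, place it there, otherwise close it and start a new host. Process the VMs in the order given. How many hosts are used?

10 vCPU → host 1 (remaining 54 vCPU)
44 vCPU → host 1 (remaining 10 vCPU)
16 vCPU → host 2 (remaining 48 vCPU)
9 vCPU → host 2 (remaining 39 vCPU)
37 vCPU → host 2 (remaining 2 vCPU)
14 vCPU → host 3 (remaining 50 vCPU)
9 vCPU → host 3 (remaining 41 vCPU)
16 vCPU → host 3 (remaining 25 vCPU)
14 vCPU → host 3 (remaining 11 vCPU)
13 vCPU → host 4 (remaining 51 vCPU)
39 vCPU → host 4 (remaining 12 vCPU)
18 vCPU → host 5 (remaining 46 vCPU)

5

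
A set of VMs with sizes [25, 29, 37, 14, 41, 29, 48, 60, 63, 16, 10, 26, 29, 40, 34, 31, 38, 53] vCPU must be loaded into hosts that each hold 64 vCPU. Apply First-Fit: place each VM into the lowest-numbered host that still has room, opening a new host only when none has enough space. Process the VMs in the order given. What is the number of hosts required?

Put 25 vCPU in host 1; 39 vCPU remain.
Put 29 vCPU in host 1; 10 vCPU remain.
Put 37 vCPU in host 2; 27 vCPU remain.
Put 14 vCPU in host 2; 13 vCPU remain.
Put 41 vCPU in host 3; 23 vCPU remain.
Put 29 vCPU in host 4; 35 vCPU remain.
Put 48 vCPU in host 5; 16 vCPU remain.
Put 60 vCPU in host 6; 4 vCPU remain.
Put 63 vCPU in host 7; 1 vCPU remain.
Put 16 vCPU in host 3; 7 vCPU remain.
Put 10 vCPU in host 1; 0 vCPU remain.
Put 26 vCPU in host 4; 9 vCPU remain.
Put 29 vCPU in host 8; 35 vCPU remain.
Put 40 vCPU in host 9; 24 vCPU remain.
Put 34 vCPU in host 8; 1 vCPU remain.
Put 31 vCPU in host 10; 33 vCPU remain.
Put 38 vCPU in host 11; 26 vCPU remain.
Put 53 vCPU in host 12; 11 vCPU remain.
Final hosts: [25,29,10] [37,14] [41,16] [29,26] [48] [60] [63] [29,34] [40] [31] [38] [53].

12 hosts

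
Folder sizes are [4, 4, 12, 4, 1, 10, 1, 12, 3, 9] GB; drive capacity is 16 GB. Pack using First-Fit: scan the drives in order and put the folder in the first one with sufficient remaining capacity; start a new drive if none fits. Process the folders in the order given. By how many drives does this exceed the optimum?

First-Fit: [4,4,4,1,1] [12,3] [10] [12] [9] → 5 drives.
Total size 60 GB; any packing needs at least ⌈60/16⌉ = 4 drives.
An optimal packing achieves that bound: [12,4] [12,4] [10,4,1,1] [9,3] → 4 drives.
Excess: 5 − 4 = 1.

1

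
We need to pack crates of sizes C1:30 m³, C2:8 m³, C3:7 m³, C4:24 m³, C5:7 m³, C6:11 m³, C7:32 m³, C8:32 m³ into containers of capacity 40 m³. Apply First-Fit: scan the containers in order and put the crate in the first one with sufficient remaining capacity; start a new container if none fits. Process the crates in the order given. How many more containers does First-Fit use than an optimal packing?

1

First-Fit: [30,8] [7,24,7] [11] [32] [32] → 5 containers.
Total size 151 m³; any packing needs at least ⌈151/40⌉ = 4 containers.
An optimal packing achieves that bound: [32,8] [32,7] [30,7] [24,11] → 4 containers.
Excess: 5 − 4 = 1.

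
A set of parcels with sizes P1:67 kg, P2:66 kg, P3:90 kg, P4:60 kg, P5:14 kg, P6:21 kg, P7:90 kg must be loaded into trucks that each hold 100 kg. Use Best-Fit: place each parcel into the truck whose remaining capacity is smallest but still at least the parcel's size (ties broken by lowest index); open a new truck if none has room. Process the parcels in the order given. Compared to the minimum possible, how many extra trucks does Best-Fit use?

0

Best-Fit: [67,14] [66,21] [90] [60] [90] → 5 trucks.
Total size 408 kg; any packing needs at least ⌈408/100⌉ = 5 trucks.
So 5 is already optimal.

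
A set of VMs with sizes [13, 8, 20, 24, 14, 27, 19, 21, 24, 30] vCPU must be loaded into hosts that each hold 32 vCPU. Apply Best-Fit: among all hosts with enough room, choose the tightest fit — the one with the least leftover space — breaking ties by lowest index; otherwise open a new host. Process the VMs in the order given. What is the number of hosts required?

Put 13 vCPU in host 1; 19 vCPU remain.
Put 8 vCPU in host 1; 11 vCPU remain.
Put 20 vCPU in host 2; 12 vCPU remain.
Put 24 vCPU in host 3; 8 vCPU remain.
Put 14 vCPU in host 4; 18 vCPU remain.
Put 27 vCPU in host 5; 5 vCPU remain.
Put 19 vCPU in host 6; 13 vCPU remain.
Put 21 vCPU in host 7; 11 vCPU remain.
Put 24 vCPU in host 8; 8 vCPU remain.
Put 30 vCPU in host 9; 2 vCPU remain.
Final hosts: [13,8] [20] [24] [14] [27] [19] [21] [24] [30].

9 hosts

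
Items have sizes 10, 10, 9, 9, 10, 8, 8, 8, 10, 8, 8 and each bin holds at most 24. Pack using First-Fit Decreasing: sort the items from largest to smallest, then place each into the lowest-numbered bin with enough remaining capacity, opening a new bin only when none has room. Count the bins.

5

Sorted descending: 10, 10, 10, 10, 9, 9, 8, 8, 8, 8, 8.
10 → bin 1 (remaining 14)
10 → bin 1 (remaining 4)
10 → bin 2 (remaining 14)
10 → bin 2 (remaining 4)
9 → bin 3 (remaining 15)
9 → bin 3 (remaining 6)
8 → bin 4 (remaining 16)
8 → bin 4 (remaining 8)
8 → bin 4 (remaining 0)
8 → bin 5 (remaining 16)
8 → bin 5 (remaining 8)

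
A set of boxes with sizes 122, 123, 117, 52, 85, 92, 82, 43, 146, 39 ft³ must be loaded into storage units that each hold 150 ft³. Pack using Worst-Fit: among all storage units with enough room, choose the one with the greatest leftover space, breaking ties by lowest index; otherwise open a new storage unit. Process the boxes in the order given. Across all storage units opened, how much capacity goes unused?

storage unit 1: place 122 ft³, 28 ft³ left
storage unit 2: place 123 ft³, 27 ft³ left
storage unit 3: place 117 ft³, 33 ft³ left
storage unit 4: place 52 ft³, 98 ft³ left
storage unit 4: place 85 ft³, 13 ft³ left
storage unit 5: place 92 ft³, 58 ft³ left
storage unit 6: place 82 ft³, 68 ft³ left
storage unit 6: place 43 ft³, 25 ft³ left
storage unit 7: place 146 ft³, 4 ft³ left
storage unit 5: place 39 ft³, 19 ft³ left
7 storage units × 150 ft³ = 1050 ft³; used 901 ft³; unused 149 ft³.

149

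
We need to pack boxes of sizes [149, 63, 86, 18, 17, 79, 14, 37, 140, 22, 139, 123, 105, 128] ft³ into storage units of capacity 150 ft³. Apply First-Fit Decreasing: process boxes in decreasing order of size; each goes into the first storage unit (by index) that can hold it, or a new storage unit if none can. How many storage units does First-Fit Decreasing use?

8 storage units

Sorted descending: 149, 140, 139, 128, 123, 105, 86, 79, 63, 37, 22, 18, 17, 14.
149 ft³ → storage unit 1 (remaining 1 ft³)
140 ft³ → storage unit 2 (remaining 10 ft³)
139 ft³ → storage unit 3 (remaining 11 ft³)
128 ft³ → storage unit 4 (remaining 22 ft³)
123 ft³ → storage unit 5 (remaining 27 ft³)
105 ft³ → storage unit 6 (remaining 45 ft³)
86 ft³ → storage unit 7 (remaining 64 ft³)
79 ft³ → storage unit 8 (remaining 71 ft³)
63 ft³ → storage unit 7 (remaining 1 ft³)
37 ft³ → storage unit 6 (remaining 8 ft³)
22 ft³ → storage unit 4 (remaining 0 ft³)
18 ft³ → storage unit 5 (remaining 9 ft³)
17 ft³ → storage unit 8 (remaining 54 ft³)
14 ft³ → storage unit 8 (remaining 40 ft³)
Final storage units: [149] [140] [139] [128,22] [123,18] [105,37] [86,63] [79,17,14].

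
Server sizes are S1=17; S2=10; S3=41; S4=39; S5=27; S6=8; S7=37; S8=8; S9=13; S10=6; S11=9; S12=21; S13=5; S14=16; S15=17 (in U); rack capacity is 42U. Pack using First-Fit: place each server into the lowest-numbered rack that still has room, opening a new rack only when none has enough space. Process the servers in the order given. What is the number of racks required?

rack 1: place S1 (17U), 25U left
rack 1: place S2 (10U), 15U left
rack 2: place S3 (41U), 1U left
rack 3: place S4 (39U), 3U left
rack 4: place S5 (27U), 15U left
rack 1: place S6 (8U), 7U left
rack 5: place S7 (37U), 5U left
rack 4: place S8 (8U), 7U left
rack 6: place S9 (13U), 29U left
rack 1: place S10 (6U), 1U left
rack 6: place S11 (9U), 20U left
rack 7: place S12 (21U), 21U left
rack 4: place S13 (5U), 2U left
rack 6: place S14 (16U), 4U left
rack 7: place S15 (17U), 4U left

7 racks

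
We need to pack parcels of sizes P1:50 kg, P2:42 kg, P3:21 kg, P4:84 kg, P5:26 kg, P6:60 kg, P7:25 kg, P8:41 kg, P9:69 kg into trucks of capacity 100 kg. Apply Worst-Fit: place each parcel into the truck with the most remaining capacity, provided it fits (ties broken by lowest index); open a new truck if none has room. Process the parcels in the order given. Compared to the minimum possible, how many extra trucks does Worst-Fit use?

Worst-Fit: [50,42] [21,26,25] [84] [60] [41] [69] → 6 trucks.
Total size 418 kg; any packing needs at least ⌈418/100⌉ = 5 trucks.
An optimal packing achieves that bound: [84] [69,26] [60,25] [50,42] [41,21] → 5 trucks.
Excess: 6 − 5 = 1.

1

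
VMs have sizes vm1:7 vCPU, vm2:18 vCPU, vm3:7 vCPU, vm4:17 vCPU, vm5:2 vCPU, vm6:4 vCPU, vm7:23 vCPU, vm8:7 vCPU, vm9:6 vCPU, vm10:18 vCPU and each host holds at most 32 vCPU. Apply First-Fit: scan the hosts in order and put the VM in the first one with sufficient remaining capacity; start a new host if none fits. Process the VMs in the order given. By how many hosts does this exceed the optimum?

0

First-Fit: [7,18,7] [17,2,4,7] [23,6] [18] → 4 hosts.
Total size 109 vCPU; any packing needs at least ⌈109/32⌉ = 4 hosts.
So 4 is already optimal.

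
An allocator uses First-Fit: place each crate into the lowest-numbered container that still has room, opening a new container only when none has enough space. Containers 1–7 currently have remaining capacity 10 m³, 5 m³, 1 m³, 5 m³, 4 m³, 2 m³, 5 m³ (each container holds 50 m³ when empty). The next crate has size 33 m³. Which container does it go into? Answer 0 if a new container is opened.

0

No container has ≥ 33 m³ free, so a new container is opened.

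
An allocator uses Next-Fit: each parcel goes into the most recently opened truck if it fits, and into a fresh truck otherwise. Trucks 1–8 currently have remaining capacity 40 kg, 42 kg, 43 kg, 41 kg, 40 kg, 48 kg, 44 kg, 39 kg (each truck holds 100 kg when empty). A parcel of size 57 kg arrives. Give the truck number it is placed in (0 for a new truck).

Next-Fit only looks at truck 8, which has 39 kg free.
57 kg does not fit, so a new truck is opened.

0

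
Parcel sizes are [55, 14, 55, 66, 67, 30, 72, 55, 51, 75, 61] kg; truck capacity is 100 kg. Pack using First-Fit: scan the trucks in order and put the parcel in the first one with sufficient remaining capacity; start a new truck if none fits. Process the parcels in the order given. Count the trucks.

Put 55 kg in truck 1; 45 kg remain.
Put 14 kg in truck 1; 31 kg remain.
Put 55 kg in truck 2; 45 kg remain.
Put 66 kg in truck 3; 34 kg remain.
Put 67 kg in truck 4; 33 kg remain.
Put 30 kg in truck 1; 1 kg remain.
Put 72 kg in truck 5; 28 kg remain.
Put 55 kg in truck 6; 45 kg remain.
Put 51 kg in truck 7; 49 kg remain.
Put 75 kg in truck 8; 25 kg remain.
Put 61 kg in truck 9; 39 kg remain.

9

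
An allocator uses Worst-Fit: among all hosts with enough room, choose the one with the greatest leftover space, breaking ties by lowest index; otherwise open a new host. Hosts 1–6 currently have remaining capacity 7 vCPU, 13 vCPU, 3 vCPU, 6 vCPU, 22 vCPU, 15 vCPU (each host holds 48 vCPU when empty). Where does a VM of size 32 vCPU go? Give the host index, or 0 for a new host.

No host has ≥ 32 vCPU free, so a new host is opened.

0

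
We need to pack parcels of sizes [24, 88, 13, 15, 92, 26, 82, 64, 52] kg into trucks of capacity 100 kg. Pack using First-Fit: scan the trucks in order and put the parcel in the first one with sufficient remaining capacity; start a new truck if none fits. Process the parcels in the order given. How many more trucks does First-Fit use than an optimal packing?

First-Fit: [24,13,15,26] [88] [92] [82] [64] [52] → 6 trucks.
Total size 456 kg; any packing needs at least ⌈456/100⌉ = 5 trucks.
An optimal packing achieves that bound: [92] [88] [82,15] [64,26] [52,24,13] → 5 trucks.
Excess: 6 − 5 = 1.

1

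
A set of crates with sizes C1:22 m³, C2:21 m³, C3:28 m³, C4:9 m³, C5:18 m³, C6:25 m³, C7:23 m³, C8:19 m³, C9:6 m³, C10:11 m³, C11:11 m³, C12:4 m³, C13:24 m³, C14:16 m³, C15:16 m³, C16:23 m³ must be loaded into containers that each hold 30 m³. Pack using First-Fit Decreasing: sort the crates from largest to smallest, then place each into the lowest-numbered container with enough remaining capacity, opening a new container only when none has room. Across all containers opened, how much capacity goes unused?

Sorted descending: 28, 25, 24, 23, 23, 22, 21, 19, 18, 16, 16, 11, 11, 9, 6, 4.
Put 28 m³ in container 1; 2 m³ remain.
Put 25 m³ in container 2; 5 m³ remain.
Put 24 m³ in container 3; 6 m³ remain.
Put 23 m³ in container 4; 7 m³ remain.
Put 23 m³ in container 5; 7 m³ remain.
Put 22 m³ in container 6; 8 m³ remain.
Put 21 m³ in container 7; 9 m³ remain.
Put 19 m³ in container 8; 11 m³ remain.
Put 18 m³ in container 9; 12 m³ remain.
Put 16 m³ in container 10; 14 m³ remain.
Put 16 m³ in container 11; 14 m³ remain.
Put 11 m³ in container 8; 0 m³ remain.
Put 11 m³ in container 9; 1 m³ remain.
Put 9 m³ in container 7; 0 m³ remain.
Put 6 m³ in container 3; 0 m³ remain.
Put 4 m³ in container 2; 1 m³ remain.
11 containers × 30 m³ = 330 m³; used 276 m³; unused 54 m³.

54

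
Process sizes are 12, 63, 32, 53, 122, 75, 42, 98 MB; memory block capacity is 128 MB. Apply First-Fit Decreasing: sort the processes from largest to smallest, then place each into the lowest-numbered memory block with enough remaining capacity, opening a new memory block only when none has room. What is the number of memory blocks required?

Sorted descending: 122, 98, 75, 63, 53, 42, 32, 12.
122 MB → memory block 1 (remaining 6 MB)
98 MB → memory block 2 (remaining 30 MB)
75 MB → memory block 3 (remaining 53 MB)
63 MB → memory block 4 (remaining 65 MB)
53 MB → memory block 3 (remaining 0 MB)
42 MB → memory block 4 (remaining 23 MB)
32 MB → memory block 5 (remaining 96 MB)
12 MB → memory block 2 (remaining 18 MB)
Final memory blocks: [122] [98,12] [75,53] [63,42] [32].

5 memory blocks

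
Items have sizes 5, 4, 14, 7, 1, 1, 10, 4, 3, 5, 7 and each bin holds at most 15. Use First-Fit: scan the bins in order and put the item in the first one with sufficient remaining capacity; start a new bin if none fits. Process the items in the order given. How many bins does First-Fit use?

5 bins

5 → bin 1 (remaining 10)
4 → bin 1 (remaining 6)
14 → bin 2 (remaining 1)
7 → bin 3 (remaining 8)
1 → bin 1 (remaining 5)
1 → bin 1 (remaining 4)
10 → bin 4 (remaining 5)
4 → bin 1 (remaining 0)
3 → bin 3 (remaining 5)
5 → bin 3 (remaining 0)
7 → bin 5 (remaining 8)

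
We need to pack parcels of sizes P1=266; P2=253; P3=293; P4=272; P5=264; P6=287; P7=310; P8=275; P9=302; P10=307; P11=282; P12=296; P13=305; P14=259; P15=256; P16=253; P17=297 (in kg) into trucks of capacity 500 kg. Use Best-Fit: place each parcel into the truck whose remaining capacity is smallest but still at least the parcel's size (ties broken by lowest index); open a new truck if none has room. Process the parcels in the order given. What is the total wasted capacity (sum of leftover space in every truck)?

3723

P1 (266 kg) → truck 1 (remaining 234 kg)
P2 (253 kg) → truck 2 (remaining 247 kg)
P3 (293 kg) → truck 3 (remaining 207 kg)
P4 (272 kg) → truck 4 (remaining 228 kg)
P5 (264 kg) → truck 5 (remaining 236 kg)
P6 (287 kg) → truck 6 (remaining 213 kg)
P7 (310 kg) → truck 7 (remaining 190 kg)
P8 (275 kg) → truck 8 (remaining 225 kg)
P9 (302 kg) → truck 9 (remaining 198 kg)
P10 (307 kg) → truck 10 (remaining 193 kg)
P11 (282 kg) → truck 11 (remaining 218 kg)
P12 (296 kg) → truck 12 (remaining 204 kg)
P13 (305 kg) → truck 13 (remaining 195 kg)
P14 (259 kg) → truck 14 (remaining 241 kg)
P15 (256 kg) → truck 15 (remaining 244 kg)
P16 (253 kg) → truck 16 (remaining 247 kg)
P17 (297 kg) → truck 17 (remaining 203 kg)
17 trucks × 500 kg = 8500 kg; used 4777 kg; unused 3723 kg.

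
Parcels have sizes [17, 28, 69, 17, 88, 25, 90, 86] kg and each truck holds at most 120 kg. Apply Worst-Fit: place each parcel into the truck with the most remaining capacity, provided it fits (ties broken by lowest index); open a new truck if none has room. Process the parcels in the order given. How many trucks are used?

Put 17 kg in truck 1; 103 kg remain.
Put 28 kg in truck 1; 75 kg remain.
Put 69 kg in truck 1; 6 kg remain.
Put 17 kg in truck 2; 103 kg remain.
Put 88 kg in truck 2; 15 kg remain.
Put 25 kg in truck 3; 95 kg remain.
Put 90 kg in truck 3; 5 kg remain.
Put 86 kg in truck 4; 34 kg remain.
Final trucks: [17,28,69] [17,88] [25,90] [86].

4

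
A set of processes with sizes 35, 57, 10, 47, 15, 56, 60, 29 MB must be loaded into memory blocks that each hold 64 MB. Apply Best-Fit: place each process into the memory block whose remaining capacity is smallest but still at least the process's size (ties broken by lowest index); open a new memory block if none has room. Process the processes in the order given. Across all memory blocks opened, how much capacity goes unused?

75

memory block 1: place 35 MB, 29 MB left
memory block 2: place 57 MB, 7 MB left
memory block 1: place 10 MB, 19 MB left
memory block 3: place 47 MB, 17 MB left
memory block 3: place 15 MB, 2 MB left
memory block 4: place 56 MB, 8 MB left
memory block 5: place 60 MB, 4 MB left
memory block 6: place 29 MB, 35 MB left
6 memory blocks × 64 MB = 384 MB; used 309 MB; unused 75 MB.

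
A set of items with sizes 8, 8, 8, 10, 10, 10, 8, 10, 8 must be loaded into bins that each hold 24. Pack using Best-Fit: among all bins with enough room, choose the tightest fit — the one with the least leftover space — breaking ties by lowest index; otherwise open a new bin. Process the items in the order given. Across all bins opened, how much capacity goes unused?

16

bin 1: place 8, 16 left
bin 1: place 8, 8 left
bin 1: place 8, 0 left
bin 2: place 10, 14 left
bin 2: place 10, 4 left
bin 3: place 10, 14 left
bin 3: place 8, 6 left
bin 4: place 10, 14 left
bin 4: place 8, 6 left
4 bins × 24 = 96; used 80; unused 16.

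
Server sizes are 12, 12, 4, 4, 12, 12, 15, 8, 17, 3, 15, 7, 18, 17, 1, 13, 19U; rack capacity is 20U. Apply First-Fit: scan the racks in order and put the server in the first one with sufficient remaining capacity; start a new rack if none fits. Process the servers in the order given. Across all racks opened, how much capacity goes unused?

rack 1: place 12U, 8U left
rack 2: place 12U, 8U left
rack 1: place 4U, 4U left
rack 1: place 4U, 0U left
rack 3: place 12U, 8U left
rack 4: place 12U, 8U left
rack 5: place 15U, 5U left
rack 2: place 8U, 0U left
rack 6: place 17U, 3U left
rack 3: place 3U, 5U left
rack 7: place 15U, 5U left
rack 4: place 7U, 1U left
rack 8: place 18U, 2U left
rack 9: place 17U, 3U left
rack 3: place 1U, 4U left
rack 10: place 13U, 7U left
rack 11: place 19U, 1U left
11 racks × 20U = 220U; used 189U; unused 31U.

31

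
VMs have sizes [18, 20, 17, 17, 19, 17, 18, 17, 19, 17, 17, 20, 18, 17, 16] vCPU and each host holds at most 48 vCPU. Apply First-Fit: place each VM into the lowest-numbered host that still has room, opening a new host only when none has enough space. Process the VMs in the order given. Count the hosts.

8

18 vCPU → host 1 (remaining 30 vCPU)
20 vCPU → host 1 (remaining 10 vCPU)
17 vCPU → host 2 (remaining 31 vCPU)
17 vCPU → host 2 (remaining 14 vCPU)
19 vCPU → host 3 (remaining 29 vCPU)
17 vCPU → host 3 (remaining 12 vCPU)
18 vCPU → host 4 (remaining 30 vCPU)
17 vCPU → host 4 (remaining 13 vCPU)
19 vCPU → host 5 (remaining 29 vCPU)
17 vCPU → host 5 (remaining 12 vCPU)
17 vCPU → host 6 (remaining 31 vCPU)
20 vCPU → host 6 (remaining 11 vCPU)
18 vCPU → host 7 (remaining 30 vCPU)
17 vCPU → host 7 (remaining 13 vCPU)
16 vCPU → host 8 (remaining 32 vCPU)
Final hosts: [18,20] [17,17] [19,17] [18,17] [19,17] [17,20] [18,17] [16].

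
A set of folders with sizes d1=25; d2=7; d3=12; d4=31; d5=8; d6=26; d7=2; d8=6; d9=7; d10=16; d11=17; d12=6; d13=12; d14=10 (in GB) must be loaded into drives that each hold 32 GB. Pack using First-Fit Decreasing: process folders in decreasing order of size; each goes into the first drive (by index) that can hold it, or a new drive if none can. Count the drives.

6

Sorted descending: 31, 26, 25, 17, 16, 12, 12, 10, 8, 7, 7, 6, 6, 2.
drive 1: place 31 GB, 1 GB left
drive 2: place 26 GB, 6 GB left
drive 3: place 25 GB, 7 GB left
drive 4: place 17 GB, 15 GB left
drive 5: place 16 GB, 16 GB left
drive 4: place 12 GB, 3 GB left
drive 5: place 12 GB, 4 GB left
drive 6: place 10 GB, 22 GB left
drive 6: place 8 GB, 14 GB left
drive 3: place 7 GB, 0 GB left
drive 6: place 7 GB, 7 GB left
drive 2: place 6 GB, 0 GB left
drive 6: place 6 GB, 1 GB left
drive 4: place 2 GB, 1 GB left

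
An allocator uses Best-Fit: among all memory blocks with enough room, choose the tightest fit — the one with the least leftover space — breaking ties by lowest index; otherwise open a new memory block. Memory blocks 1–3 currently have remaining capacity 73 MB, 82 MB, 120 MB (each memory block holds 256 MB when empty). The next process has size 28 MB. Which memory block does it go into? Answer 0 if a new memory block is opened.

1

Memory blocks with room: memory block 1 (73 MB), memory block 2 (82 MB), memory block 3 (120 MB).
Tightest fit is memory block 1 with 73 MB free.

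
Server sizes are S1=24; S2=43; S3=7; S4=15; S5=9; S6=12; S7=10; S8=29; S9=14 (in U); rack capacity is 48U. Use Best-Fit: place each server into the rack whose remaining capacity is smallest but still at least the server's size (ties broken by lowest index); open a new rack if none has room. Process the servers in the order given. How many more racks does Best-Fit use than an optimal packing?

Best-Fit: [24,7,15] [43] [9,12,10,14] [29] → 4 racks.
Total size 163U; any packing needs at least ⌈163/48⌉ = 4 racks.
So 4 is already optimal.

0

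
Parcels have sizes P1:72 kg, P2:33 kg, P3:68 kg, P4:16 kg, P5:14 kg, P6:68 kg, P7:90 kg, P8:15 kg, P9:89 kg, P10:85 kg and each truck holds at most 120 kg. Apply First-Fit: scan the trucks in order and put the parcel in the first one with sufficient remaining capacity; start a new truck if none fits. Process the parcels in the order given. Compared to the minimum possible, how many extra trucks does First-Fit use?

0

First-Fit: [72,33,14] [68,16,15] [68] [90] [89] [85] → 6 trucks.
6 parcels exceed 60 kg (half the capacity), and no two of those can share a truck, so at least 6 trucks are needed.
So 6 is already optimal.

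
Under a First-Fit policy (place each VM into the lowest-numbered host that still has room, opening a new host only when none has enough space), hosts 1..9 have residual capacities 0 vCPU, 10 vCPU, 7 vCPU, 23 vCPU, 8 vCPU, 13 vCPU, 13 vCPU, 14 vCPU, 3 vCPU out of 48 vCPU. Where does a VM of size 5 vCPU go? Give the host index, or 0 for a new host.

2

Hosts with room: host 2 (10 vCPU), host 3 (7 vCPU), host 4 (23 vCPU), host 5 (8 vCPU), host 6 (13 vCPU), host 7 (13 vCPU), host 8 (14 vCPU).
The first with room is host 2.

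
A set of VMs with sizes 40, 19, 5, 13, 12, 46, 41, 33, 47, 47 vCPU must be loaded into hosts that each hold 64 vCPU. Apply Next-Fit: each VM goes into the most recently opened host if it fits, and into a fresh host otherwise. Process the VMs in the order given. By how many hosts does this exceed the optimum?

Next-Fit: [40,19,5] [13,12] [46] [41] [33] [47] [47] → 7 hosts.
6 VMs exceed 32 vCPU (half the capacity), and no two of those can share a host, so at least 6 hosts are needed.
An optimal packing achieves that bound: [47,13] [47,12,5] [46] [41,19] [40] [33] → 6 hosts.
Excess: 7 − 6 = 1.

1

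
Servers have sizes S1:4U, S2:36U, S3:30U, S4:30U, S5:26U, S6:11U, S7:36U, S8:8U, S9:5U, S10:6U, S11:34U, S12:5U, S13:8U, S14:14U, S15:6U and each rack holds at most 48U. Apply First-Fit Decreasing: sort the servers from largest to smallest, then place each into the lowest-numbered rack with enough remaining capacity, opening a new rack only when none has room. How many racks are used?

6 racks

Sorted descending: 36, 36, 34, 30, 30, 26, 14, 11, 8, 8, 6, 6, 5, 5, 4.
Put 36U in rack 1; 12U remain.
Put 36U in rack 2; 12U remain.
Put 34U in rack 3; 14U remain.
Put 30U in rack 4; 18U remain.
Put 30U in rack 5; 18U remain.
Put 26U in rack 6; 22U remain.
Put 14U in rack 3; 0U remain.
Put 11U in rack 1; 1U remain.
Put 8U in rack 2; 4U remain.
Put 8U in rack 4; 10U remain.
Put 6U in rack 4; 4U remain.
Put 6U in rack 5; 12U remain.
Put 5U in rack 5; 7U remain.
Put 5U in rack 5; 2U remain.
Put 4U in rack 2; 0U remain.
Final racks: [36,11] [36,8,4] [34,14] [30,8,6] [30,6,5,5] [26].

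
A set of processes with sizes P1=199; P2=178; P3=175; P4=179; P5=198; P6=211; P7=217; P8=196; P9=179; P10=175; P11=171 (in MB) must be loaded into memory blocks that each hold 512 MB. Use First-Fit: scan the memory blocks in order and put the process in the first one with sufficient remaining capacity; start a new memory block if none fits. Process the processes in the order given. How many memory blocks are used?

6

memory block 1: place P1 (199 MB), 313 MB left
memory block 1: place P2 (178 MB), 135 MB left
memory block 2: place P3 (175 MB), 337 MB left
memory block 2: place P4 (179 MB), 158 MB left
memory block 3: place P5 (198 MB), 314 MB left
memory block 3: place P6 (211 MB), 103 MB left
memory block 4: place P7 (217 MB), 295 MB left
memory block 4: place P8 (196 MB), 99 MB left
memory block 5: place P9 (179 MB), 333 MB left
memory block 5: place P10 (175 MB), 158 MB left
memory block 6: place P11 (171 MB), 341 MB left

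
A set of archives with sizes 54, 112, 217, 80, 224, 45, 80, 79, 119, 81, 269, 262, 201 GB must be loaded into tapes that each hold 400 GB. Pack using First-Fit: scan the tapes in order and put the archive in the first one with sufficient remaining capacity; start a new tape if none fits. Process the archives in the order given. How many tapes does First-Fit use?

6

54 GB → tape 1 (remaining 346 GB)
112 GB → tape 1 (remaining 234 GB)
217 GB → tape 1 (remaining 17 GB)
80 GB → tape 2 (remaining 320 GB)
224 GB → tape 2 (remaining 96 GB)
45 GB → tape 2 (remaining 51 GB)
80 GB → tape 3 (remaining 320 GB)
79 GB → tape 3 (remaining 241 GB)
119 GB → tape 3 (remaining 122 GB)
81 GB → tape 3 (remaining 41 GB)
269 GB → tape 4 (remaining 131 GB)
262 GB → tape 5 (remaining 138 GB)
201 GB → tape 6 (remaining 199 GB)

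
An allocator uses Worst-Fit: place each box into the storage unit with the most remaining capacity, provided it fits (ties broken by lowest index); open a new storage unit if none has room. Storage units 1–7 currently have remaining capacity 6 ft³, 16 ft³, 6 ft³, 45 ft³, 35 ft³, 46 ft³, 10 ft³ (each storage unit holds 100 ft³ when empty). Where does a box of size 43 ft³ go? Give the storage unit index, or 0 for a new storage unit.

Storage units with room: storage unit 4 (45 ft³), storage unit 6 (46 ft³).
Most room is storage unit 6 with 46 ft³ free.

6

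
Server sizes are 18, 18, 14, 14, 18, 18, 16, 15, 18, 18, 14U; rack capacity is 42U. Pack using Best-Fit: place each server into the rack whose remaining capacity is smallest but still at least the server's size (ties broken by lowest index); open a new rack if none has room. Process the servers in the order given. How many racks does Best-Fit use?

Put 18U in rack 1; 24U remain.
Put 18U in rack 1; 6U remain.
Put 14U in rack 2; 28U remain.
Put 14U in rack 2; 14U remain.
Put 18U in rack 3; 24U remain.
Put 18U in rack 3; 6U remain.
Put 16U in rack 4; 26U remain.
Put 15U in rack 4; 11U remain.
Put 18U in rack 5; 24U remain.
Put 18U in rack 5; 6U remain.
Put 14U in rack 2; 0U remain.
Final racks: [18,18] [14,14,14] [18,18] [16,15] [18,18].

5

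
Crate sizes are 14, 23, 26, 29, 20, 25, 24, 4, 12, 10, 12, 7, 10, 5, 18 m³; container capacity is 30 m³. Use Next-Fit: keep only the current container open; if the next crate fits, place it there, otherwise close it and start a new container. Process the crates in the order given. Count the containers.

10

container 1: place 14 m³, 16 m³ left
container 2: place 23 m³, 7 m³ left
container 3: place 26 m³, 4 m³ left
container 4: place 29 m³, 1 m³ left
container 5: place 20 m³, 10 m³ left
container 6: place 25 m³, 5 m³ left
container 7: place 24 m³, 6 m³ left
container 7: place 4 m³, 2 m³ left
container 8: place 12 m³, 18 m³ left
container 8: place 10 m³, 8 m³ left
container 9: place 12 m³, 18 m³ left
container 9: place 7 m³, 11 m³ left
container 9: place 10 m³, 1 m³ left
container 10: place 5 m³, 25 m³ left
container 10: place 18 m³, 7 m³ left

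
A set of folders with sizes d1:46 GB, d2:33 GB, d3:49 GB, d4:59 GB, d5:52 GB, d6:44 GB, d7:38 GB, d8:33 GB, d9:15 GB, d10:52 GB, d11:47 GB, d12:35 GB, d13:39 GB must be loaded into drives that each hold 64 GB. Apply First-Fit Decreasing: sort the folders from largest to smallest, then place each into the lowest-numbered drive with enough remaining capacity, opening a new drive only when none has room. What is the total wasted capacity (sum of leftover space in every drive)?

226

Sorted descending: 59, 52, 52, 49, 47, 46, 44, 39, 38, 35, 33, 33, 15.
59 GB → drive 1 (remaining 5 GB)
52 GB → drive 2 (remaining 12 GB)
52 GB → drive 3 (remaining 12 GB)
49 GB → drive 4 (remaining 15 GB)
47 GB → drive 5 (remaining 17 GB)
46 GB → drive 6 (remaining 18 GB)
44 GB → drive 7 (remaining 20 GB)
39 GB → drive 8 (remaining 25 GB)
38 GB → drive 9 (remaining 26 GB)
35 GB → drive 10 (remaining 29 GB)
33 GB → drive 11 (remaining 31 GB)
33 GB → drive 12 (remaining 31 GB)
15 GB → drive 4 (remaining 0 GB)
12 drives × 64 GB = 768 GB; used 542 GB; unused 226 GB.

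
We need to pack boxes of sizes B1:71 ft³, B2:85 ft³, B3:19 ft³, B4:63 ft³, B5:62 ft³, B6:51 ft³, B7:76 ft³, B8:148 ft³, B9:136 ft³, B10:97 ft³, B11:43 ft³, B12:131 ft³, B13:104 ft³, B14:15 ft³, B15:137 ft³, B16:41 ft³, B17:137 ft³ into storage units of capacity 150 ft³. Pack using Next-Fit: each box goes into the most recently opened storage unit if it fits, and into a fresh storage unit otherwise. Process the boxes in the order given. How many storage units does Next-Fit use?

12

B1 (71 ft³) → storage unit 1 (remaining 79 ft³)
B2 (85 ft³) → storage unit 2 (remaining 65 ft³)
B3 (19 ft³) → storage unit 2 (remaining 46 ft³)
B4 (63 ft³) → storage unit 3 (remaining 87 ft³)
B5 (62 ft³) → storage unit 3 (remaining 25 ft³)
B6 (51 ft³) → storage unit 4 (remaining 99 ft³)
B7 (76 ft³) → storage unit 4 (remaining 23 ft³)
B8 (148 ft³) → storage unit 5 (remaining 2 ft³)
B9 (136 ft³) → storage unit 6 (remaining 14 ft³)
B10 (97 ft³) → storage unit 7 (remaining 53 ft³)
B11 (43 ft³) → storage unit 7 (remaining 10 ft³)
B12 (131 ft³) → storage unit 8 (remaining 19 ft³)
B13 (104 ft³) → storage unit 9 (remaining 46 ft³)
B14 (15 ft³) → storage unit 9 (remaining 31 ft³)
B15 (137 ft³) → storage unit 10 (remaining 13 ft³)
B16 (41 ft³) → storage unit 11 (remaining 109 ft³)
B17 (137 ft³) → storage unit 12 (remaining 13 ft³)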